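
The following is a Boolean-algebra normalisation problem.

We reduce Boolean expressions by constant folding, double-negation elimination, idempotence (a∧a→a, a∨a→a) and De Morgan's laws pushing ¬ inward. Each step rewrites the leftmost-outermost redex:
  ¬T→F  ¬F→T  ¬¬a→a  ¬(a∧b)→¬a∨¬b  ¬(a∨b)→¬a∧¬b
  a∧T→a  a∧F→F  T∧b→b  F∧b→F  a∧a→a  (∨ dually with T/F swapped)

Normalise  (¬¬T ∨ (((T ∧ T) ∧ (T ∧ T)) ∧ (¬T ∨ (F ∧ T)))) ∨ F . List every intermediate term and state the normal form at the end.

Answer: normal form = T  (in 3 steps)

Derivation:
  start: (¬¬T ∨ (((T ∧ T) ∧ (T ∧ T)) ∧ (¬T ∨ (F ∧ T)))) ∨ F
  →1  ¬¬T ∨ (((T ∧ T) ∧ (T ∧ T)) ∧ (¬T ∨ (F ∧ T)))
  →2  T ∨ (((T ∧ T) ∧ (T ∧ T)) ∧ (¬T ∨ (F ∧ T)))
  →3  T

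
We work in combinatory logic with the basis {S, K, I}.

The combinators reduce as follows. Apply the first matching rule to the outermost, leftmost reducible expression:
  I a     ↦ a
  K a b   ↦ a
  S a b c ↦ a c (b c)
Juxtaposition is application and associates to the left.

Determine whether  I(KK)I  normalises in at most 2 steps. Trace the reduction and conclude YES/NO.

  start: I(KK)I
  →1  KKI
  →2  K

Answer: YES — reaches normal form K in 2 ≤ 2 steps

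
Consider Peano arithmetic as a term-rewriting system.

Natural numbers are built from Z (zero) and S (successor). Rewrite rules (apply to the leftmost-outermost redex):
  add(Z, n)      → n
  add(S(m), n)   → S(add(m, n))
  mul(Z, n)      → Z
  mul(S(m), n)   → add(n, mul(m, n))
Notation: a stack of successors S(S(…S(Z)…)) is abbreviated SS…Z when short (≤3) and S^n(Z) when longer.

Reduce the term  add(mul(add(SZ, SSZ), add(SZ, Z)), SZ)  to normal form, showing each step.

  start: add(mul(add(SZ, SSZ), add(SZ, Z)), SZ)
  step 1: add(mul(S(add(Z, SSZ)), add(SZ, Z)), SZ)
  step 2: add(add(add(SZ, Z), mul(add(Z, SSZ), add(SZ, Z))), SZ)
  step 3: add(add(S(add(Z, Z)), mul(add(Z, SSZ), add(SZ, Z))), SZ)
  step 4: add(S(add(add(Z, Z), mul(add(Z, SSZ), add(SZ, Z)))), SZ)
  step 5: S(add(add(add(Z, Z), mul(add(Z, SSZ), add(SZ, Z))), SZ))
  step 6: S(add(add(Z, mul(add(Z, SSZ), add(SZ, Z))), SZ))
  step 7: S(add(mul(add(Z, SSZ), add(SZ, Z)), SZ))
  step 8: S(add(mul(SSZ, add(SZ, Z)), SZ))
  step 9: S(add(add(add(SZ, Z), mul(SZ, add(SZ, Z))), SZ))
  step 10: S(add(add(S(add(Z, Z)), mul(SZ, add(SZ, Z))), SZ))
  step 11: S(add(S(add(add(Z, Z), mul(SZ, add(SZ, Z)))), SZ))
  step 12: S(S(add(add(add(Z, Z), mul(SZ, add(SZ, Z))), SZ)))
  step 13: S(S(add(add(Z, mul(SZ, add(SZ, Z))), SZ)))
  step 14: S(S(add(mul(SZ, add(SZ, Z)), SZ)))
  step 15: S(S(add(add(add(SZ, Z), mul(Z, add(SZ, Z))), SZ)))
  step 16: S(S(add(add(S(add(Z, Z)), mul(Z, add(SZ, Z))), SZ)))
  step 17: S(S(add(S(add(add(Z, Z), mul(Z, add(SZ, Z)))), SZ)))
  step 18: S(S(S(add(add(add(Z, Z), mul(Z, add(SZ, Z))), SZ))))
  step 19: S(S(S(add(add(Z, mul(Z, add(SZ, Z))), SZ))))
  step 20: S(S(S(add(mul(Z, add(SZ, Z)), SZ))))
  step 21: S(S(S(add(Z, SZ))))
  step 22: S^4(Z)

Answer: normal form = S^4(Z)  (in 22 steps)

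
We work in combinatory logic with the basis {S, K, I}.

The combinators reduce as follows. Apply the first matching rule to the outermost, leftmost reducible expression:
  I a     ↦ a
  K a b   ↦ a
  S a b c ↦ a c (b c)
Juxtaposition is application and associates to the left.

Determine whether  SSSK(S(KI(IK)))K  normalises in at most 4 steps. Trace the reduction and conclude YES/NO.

  start: SSSK(S(KI(IK)))K
  step 1: SK(SK)(S(KI(IK)))K
  step 2: K(S(KI(IK)))(SK(S(KI(IK))))K
  step 3: S(KI(IK))K
  step 4: SIK

Answer: YES — reaches normal form SIK in 4 ≤ 4 steps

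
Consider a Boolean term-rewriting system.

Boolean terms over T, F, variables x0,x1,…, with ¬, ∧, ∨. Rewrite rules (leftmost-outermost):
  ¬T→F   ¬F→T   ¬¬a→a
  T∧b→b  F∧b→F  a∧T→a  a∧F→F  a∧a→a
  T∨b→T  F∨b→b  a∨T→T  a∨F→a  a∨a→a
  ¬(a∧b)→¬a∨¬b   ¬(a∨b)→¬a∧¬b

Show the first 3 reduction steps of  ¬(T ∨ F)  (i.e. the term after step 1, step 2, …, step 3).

  start: ¬(T ∨ F)
  [1] ¬T ∧ ¬F
  [2] F ∧ ¬F
  [3] F

Answer: after 3 steps: F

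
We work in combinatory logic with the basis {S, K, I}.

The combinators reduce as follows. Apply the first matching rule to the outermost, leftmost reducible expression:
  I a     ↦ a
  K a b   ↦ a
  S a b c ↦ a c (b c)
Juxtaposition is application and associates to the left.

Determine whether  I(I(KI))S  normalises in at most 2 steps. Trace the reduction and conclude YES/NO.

Answer: NO — after 2 steps the term is KIS, not yet normal

Working:
  start: I(I(KI))S
  [1] I(KI)S
  [2] KIS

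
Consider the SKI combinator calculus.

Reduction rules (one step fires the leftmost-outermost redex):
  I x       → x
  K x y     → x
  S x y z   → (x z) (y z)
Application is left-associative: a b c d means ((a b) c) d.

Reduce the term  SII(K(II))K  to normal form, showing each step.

  start: SII(K(II))K
  step 1: I(K(II))(I(K(II)))K
  step 2: K(II)(I(K(II)))K
  step 3: IIK
  step 4: IK
  step 5: K

Answer: normal form = K  (in 5 steps)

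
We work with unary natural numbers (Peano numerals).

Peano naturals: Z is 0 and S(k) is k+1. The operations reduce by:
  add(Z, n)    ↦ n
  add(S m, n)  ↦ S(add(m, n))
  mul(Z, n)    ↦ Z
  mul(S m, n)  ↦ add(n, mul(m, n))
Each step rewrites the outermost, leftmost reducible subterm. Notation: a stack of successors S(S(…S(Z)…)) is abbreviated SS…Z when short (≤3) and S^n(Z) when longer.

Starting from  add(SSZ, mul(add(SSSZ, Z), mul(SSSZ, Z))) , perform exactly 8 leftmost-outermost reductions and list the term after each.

  start: add(SSZ, mul(add(SSSZ, Z), mul(SSSZ, Z)))
  →1  S(add(SZ, mul(add(SSSZ, Z), mul(SSSZ, Z))))
  →2  S(S(add(Z, mul(add(SSSZ, Z), mul(SSSZ, Z)))))
  →3  S(S(mul(add(SSSZ, Z), mul(SSSZ, Z))))
  →4  S(S(mul(S(add(SSZ, Z)), mul(SSSZ, Z))))
  →5  S(S(add(mul(SSSZ, Z), mul(add(SSZ, Z), mul(SSSZ, Z)))))
  →6  S(S(add(add(Z, mul(SSZ, Z)), mul(add(SSZ, Z), mul(SSSZ, Z)))))
  →7  S(S(add(mul(SSZ, Z), mul(add(SSZ, Z), mul(SSSZ, Z)))))
  →8  S(S(add(add(Z, mul(SZ, Z)), mul(add(SSZ, Z), mul(SSSZ, Z)))))

Answer: after 8 steps: S(S(add(add(Z, mul(SZ, Z)), mul(add(SSZ, Z), mul(SSSZ, Z)))))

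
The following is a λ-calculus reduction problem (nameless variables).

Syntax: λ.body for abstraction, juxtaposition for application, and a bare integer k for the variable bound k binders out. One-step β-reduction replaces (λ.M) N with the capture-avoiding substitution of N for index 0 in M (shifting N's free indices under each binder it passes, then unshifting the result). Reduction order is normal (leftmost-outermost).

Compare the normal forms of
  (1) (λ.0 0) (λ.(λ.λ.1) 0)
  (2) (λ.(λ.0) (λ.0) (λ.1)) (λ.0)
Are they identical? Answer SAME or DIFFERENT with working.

Term A:
  start: (λ.0 0) (λ.(λ.λ.1) 0)
  [1] (λ.(λ.λ.1) 0) (λ.(λ.λ.1) 0)
  [2] (λ.λ.1) (λ.(λ.λ.1) 0)
  [3] λ.λ.(λ.λ.1) 0
  [4] λ.λ.λ.1

Term B:
  start: (λ.(λ.0) (λ.0) (λ.1)) (λ.0)
  [1] (λ.0) (λ.0) (λ.λ.0)
  [2] (λ.0) (λ.λ.0)
  [3] λ.λ.0

Answer: DIFFERENT — A ⇓ λ.λ.λ.1, B ⇓ λ.λ.0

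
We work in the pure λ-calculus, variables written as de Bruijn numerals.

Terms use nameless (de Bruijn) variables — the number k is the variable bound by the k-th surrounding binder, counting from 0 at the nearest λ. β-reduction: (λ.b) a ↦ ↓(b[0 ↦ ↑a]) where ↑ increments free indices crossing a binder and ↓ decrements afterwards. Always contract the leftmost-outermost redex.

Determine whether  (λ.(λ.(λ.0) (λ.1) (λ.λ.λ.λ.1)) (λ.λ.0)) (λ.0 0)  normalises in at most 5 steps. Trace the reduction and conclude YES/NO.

Answer: YES — reaches normal form λ.λ.0 in 4 ≤ 5 steps

Reduction:
  start: (λ.(λ.(λ.0) (λ.1) (λ.λ.λ.λ.1)) (λ.λ.0)) (λ.0 0)
  →1  (λ.(λ.0) (λ.1) (λ.λ.λ.λ.1)) (λ.λ.0)
  →2  (λ.0) (λ.λ.λ.0) (λ.λ.λ.λ.1)
  →3  (λ.λ.λ.0) (λ.λ.λ.λ.1)
  →4  λ.λ.0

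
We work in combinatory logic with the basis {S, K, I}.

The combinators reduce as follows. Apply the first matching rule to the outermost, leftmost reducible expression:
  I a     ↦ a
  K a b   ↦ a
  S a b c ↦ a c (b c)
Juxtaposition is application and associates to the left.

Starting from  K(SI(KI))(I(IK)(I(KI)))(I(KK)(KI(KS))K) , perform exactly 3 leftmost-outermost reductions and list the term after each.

  start: K(SI(KI))(I(IK)(I(KI)))(I(KK)(KI(KS))K)
  step 1: SI(KI)(I(KK)(KI(KS))K)
  step 2: I(I(KK)(KI(KS))K)(KI(I(KK)(KI(KS))K))
  step 3: I(KK)(KI(KS))K(KI(I(KK)(KI(KS))K))

Answer: after 3 steps: I(KK)(KI(KS))K(KI(I(KK)(KI(KS))K))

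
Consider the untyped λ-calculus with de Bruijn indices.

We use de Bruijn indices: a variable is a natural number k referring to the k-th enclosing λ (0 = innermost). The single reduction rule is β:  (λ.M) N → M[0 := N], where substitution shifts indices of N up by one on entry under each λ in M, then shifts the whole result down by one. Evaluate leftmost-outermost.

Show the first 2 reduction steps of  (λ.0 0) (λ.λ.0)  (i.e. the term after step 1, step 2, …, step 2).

Answer: after 2 steps: λ.0

Working:
  start: (λ.0 0) (λ.λ.0)
  [1] (λ.λ.0) (λ.λ.0)
  [2] λ.0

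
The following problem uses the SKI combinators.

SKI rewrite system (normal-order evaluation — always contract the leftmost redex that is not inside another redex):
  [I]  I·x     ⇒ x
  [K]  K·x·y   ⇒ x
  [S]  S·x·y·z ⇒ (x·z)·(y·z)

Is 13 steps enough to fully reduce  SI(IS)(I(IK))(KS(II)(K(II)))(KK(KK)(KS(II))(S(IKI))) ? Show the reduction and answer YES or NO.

  start: SI(IS)(I(IK))(KS(II)(K(II)))(KK(KK)(KS(II))(S(IKI)))
  [1] I(I(IK))(IS(I(IK)))(KS(II)(K(II)))(KK(KK)(KS(II))(S(IKI)))
  [2] I(IK)(IS(I(IK)))(KS(II)(K(II)))(KK(KK)(KS(II))(S(IKI)))
  [3] IK(IS(I(IK)))(KS(II)(K(II)))(KK(KK)(KS(II))(S(IKI)))
  [4] K(IS(I(IK)))(KS(II)(K(II)))(KK(KK)(KS(II))(S(IKI)))
  [5] IS(I(IK))(KK(KK)(KS(II))(S(IKI)))
  [6] S(I(IK))(KK(KK)(KS(II))(S(IKI)))
  [7] S(IK)(KK(KK)(KS(II))(S(IKI)))
  [8] SK(KK(KK)(KS(II))(S(IKI)))
  [9] SK(K(KS(II))(S(IKI)))
  [10] SK(KS(II))
  [11] SKS

Answer: YES — reaches normal form SKS in 11 ≤ 13 steps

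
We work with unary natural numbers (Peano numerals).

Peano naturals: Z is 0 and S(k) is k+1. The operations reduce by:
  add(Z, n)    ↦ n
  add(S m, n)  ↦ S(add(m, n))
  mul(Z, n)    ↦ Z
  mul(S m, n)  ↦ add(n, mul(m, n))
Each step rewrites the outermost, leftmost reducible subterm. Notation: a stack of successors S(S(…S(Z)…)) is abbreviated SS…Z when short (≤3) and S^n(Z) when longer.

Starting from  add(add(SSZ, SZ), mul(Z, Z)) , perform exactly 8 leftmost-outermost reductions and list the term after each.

Answer: after 8 steps: SSSZ

Reduction:
  start: add(add(SSZ, SZ), mul(Z, Z))
  step 1: add(S(add(SZ, SZ)), mul(Z, Z))
  step 2: S(add(add(SZ, SZ), mul(Z, Z)))
  step 3: S(add(S(add(Z, SZ)), mul(Z, Z)))
  step 4: S(S(add(add(Z, SZ), mul(Z, Z))))
  step 5: S(S(add(SZ, mul(Z, Z))))
  step 6: S(S(S(add(Z, mul(Z, Z)))))
  step 7: S(S(S(mul(Z, Z))))
  step 8: SSSZ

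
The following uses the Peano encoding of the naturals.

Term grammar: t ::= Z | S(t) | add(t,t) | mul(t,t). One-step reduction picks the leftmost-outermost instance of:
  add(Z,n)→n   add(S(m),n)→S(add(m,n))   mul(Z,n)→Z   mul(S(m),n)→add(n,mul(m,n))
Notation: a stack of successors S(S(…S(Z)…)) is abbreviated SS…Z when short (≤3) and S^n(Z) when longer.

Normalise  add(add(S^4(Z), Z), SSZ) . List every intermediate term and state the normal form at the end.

  start: add(add(S^4(Z), Z), SSZ)
  →1  add(S(add(SSSZ, Z)), SSZ)
  →2  S(add(add(SSSZ, Z), SSZ))
  →3  S(add(S(add(SSZ, Z)), SSZ))
  →4  S(S(add(add(SSZ, Z), SSZ)))
  →5  S(S(add(S(add(SZ, Z)), SSZ)))
  →6  S(S(S(add(add(SZ, Z), SSZ))))
  →7  S(S(S(add(S(add(Z, Z)), SSZ))))
  →8  S(S(S(S(add(add(Z, Z), SSZ)))))
  →9  S(S(S(S(add(Z, SSZ)))))
  →10  S^6(Z)

Answer: normal form = S^6(Z)  (in 10 steps)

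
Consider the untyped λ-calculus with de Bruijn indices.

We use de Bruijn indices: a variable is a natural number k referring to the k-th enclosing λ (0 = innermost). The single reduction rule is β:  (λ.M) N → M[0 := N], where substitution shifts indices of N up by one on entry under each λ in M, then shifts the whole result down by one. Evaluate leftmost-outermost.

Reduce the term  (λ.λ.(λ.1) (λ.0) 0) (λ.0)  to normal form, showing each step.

  start: (λ.λ.(λ.1) (λ.0) 0) (λ.0)
  [1] λ.(λ.1) (λ.0) 0
  [2] λ.0 0

Answer: normal form = λ.0 0  (in 2 steps)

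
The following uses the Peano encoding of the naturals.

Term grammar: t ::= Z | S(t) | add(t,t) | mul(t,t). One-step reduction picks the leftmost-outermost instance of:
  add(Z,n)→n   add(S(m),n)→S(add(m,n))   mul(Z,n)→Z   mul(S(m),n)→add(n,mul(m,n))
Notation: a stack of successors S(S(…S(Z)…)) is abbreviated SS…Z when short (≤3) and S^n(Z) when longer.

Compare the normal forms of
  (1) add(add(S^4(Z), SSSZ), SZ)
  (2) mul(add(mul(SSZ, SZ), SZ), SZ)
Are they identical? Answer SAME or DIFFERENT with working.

Term A:
  start: add(add(S^4(Z), SSSZ), SZ)
  step 1: add(S(add(SSSZ, SSSZ)), SZ)
  step 2: S(add(add(SSSZ, SSSZ), SZ))
  step 3: S(add(S(add(SSZ, SSSZ)), SZ))
  step 4: S(S(add(add(SSZ, SSSZ), SZ)))
  step 5: S(S(add(S(add(SZ, SSSZ)), SZ)))
  step 6: S(S(S(add(add(SZ, SSSZ), SZ))))
  step 7: S(S(S(add(S(add(Z, SSSZ)), SZ))))
  step 8: S(S(S(S(add(add(Z, SSSZ), SZ)))))
  step 9: S(S(S(S(add(SSSZ, SZ)))))
  step 10: S(S(S(S(S(add(SSZ, SZ))))))
  step 11: S(S(S(S(S(S(add(SZ, SZ)))))))
  step 12: S(S(S(S(S(S(S(add(Z, SZ))))))))
  step 13: S^8(Z)

Term B:
  start: mul(add(mul(SSZ, SZ), SZ), SZ)
  step 1: mul(add(add(SZ, mul(SZ, SZ)), SZ), SZ)
  step 2: mul(add(S(add(Z, mul(SZ, SZ))), SZ), SZ)
  step 3: mul(S(add(add(Z, mul(SZ, SZ)), SZ)), SZ)
  step 4: add(SZ, mul(add(add(Z, mul(SZ, SZ)), SZ), SZ))
  step 5: S(add(Z, mul(add(add(Z, mul(SZ, SZ)), SZ), SZ)))
  step 6: S(mul(add(add(Z, mul(SZ, SZ)), SZ), SZ))
  step 7: S(mul(add(mul(SZ, SZ), SZ), SZ))
  step 8: S(mul(add(add(SZ, mul(Z, SZ)), SZ), SZ))
  step 9: S(mul(add(S(add(Z, mul(Z, SZ))), SZ), SZ))
  step 10: S(mul(S(add(add(Z, mul(Z, SZ)), SZ)), SZ))
  step 11: S(add(SZ, mul(add(add(Z, mul(Z, SZ)), SZ), SZ)))
  step 12: S(S(add(Z, mul(add(add(Z, mul(Z, SZ)), SZ), SZ))))
  step 13: S(S(mul(add(add(Z, mul(Z, SZ)), SZ), SZ)))
  step 14: S(S(mul(add(mul(Z, SZ), SZ), SZ)))
  step 15: S(S(mul(add(Z, SZ), SZ)))
  step 16: S(S(mul(SZ, SZ)))
  step 17: S(S(add(SZ, mul(Z, SZ))))
  step 18: S(S(S(add(Z, mul(Z, SZ)))))
  step 19: S(S(S(mul(Z, SZ))))
  step 20: SSSZ

Answer: DIFFERENT — A ⇓ S^8(Z), B ⇓ SSSZ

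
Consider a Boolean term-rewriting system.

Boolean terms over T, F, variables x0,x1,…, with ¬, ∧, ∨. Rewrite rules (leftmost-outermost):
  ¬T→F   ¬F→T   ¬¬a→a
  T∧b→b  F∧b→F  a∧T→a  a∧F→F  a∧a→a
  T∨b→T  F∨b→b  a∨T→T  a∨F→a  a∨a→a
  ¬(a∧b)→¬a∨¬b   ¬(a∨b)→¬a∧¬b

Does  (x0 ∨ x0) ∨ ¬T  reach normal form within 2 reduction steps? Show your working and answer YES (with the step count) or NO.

  start: (x0 ∨ x0) ∨ ¬T
  →1  x0 ∨ ¬T
  →2  x0 ∨ F

Answer: NO — after 2 steps the term is x0 ∨ F, not yet normal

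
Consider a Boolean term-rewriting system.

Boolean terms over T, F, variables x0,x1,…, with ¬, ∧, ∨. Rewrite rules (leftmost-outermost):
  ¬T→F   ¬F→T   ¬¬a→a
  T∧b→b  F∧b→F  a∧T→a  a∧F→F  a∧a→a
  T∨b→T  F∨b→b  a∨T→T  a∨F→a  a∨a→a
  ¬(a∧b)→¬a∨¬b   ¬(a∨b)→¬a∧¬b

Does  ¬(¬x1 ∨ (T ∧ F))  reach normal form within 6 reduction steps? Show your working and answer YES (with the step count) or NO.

  start: ¬(¬x1 ∨ (T ∧ F))
  step 1: ¬¬x1 ∧ ¬(T ∧ F)
  step 2: x1 ∧ ¬(T ∧ F)
  step 3: x1 ∧ (¬T ∨ ¬F)
  step 4: x1 ∧ (F ∨ ¬F)
  step 5: x1 ∧ ¬F
  step 6: x1 ∧ T

Answer: NO — after 6 steps the term is x1 ∧ T, not yet normal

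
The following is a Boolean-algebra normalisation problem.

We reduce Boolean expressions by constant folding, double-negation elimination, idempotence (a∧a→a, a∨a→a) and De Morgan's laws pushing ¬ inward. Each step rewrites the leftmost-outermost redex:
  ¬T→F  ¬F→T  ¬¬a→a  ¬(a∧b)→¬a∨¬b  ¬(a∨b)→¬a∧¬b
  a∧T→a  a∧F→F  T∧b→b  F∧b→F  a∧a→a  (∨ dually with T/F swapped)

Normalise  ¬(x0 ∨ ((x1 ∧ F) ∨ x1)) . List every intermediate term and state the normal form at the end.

  start: ¬(x0 ∨ ((x1 ∧ F) ∨ x1))
  step 1: ¬x0 ∧ ¬((x1 ∧ F) ∨ x1)
  step 2: ¬x0 ∧ (¬(x1 ∧ F) ∧ ¬x1)
  step 3: ¬x0 ∧ ((¬x1 ∨ ¬F) ∧ ¬x1)
  step 4: ¬x0 ∧ ((¬x1 ∨ T) ∧ ¬x1)
  step 5: ¬x0 ∧ (T ∧ ¬x1)
  step 6: ¬x0 ∧ ¬x1

Answer: normal form = ¬x0 ∧ ¬x1  (in 6 steps)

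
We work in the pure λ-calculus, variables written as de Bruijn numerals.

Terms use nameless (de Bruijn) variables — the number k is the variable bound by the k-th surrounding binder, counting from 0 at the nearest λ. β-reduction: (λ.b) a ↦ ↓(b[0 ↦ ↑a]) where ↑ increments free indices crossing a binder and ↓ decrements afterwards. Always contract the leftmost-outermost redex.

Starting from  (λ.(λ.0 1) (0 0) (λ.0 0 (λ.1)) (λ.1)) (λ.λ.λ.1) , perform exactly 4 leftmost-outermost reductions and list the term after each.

Answer: after 4 steps: (λ.λ.λ.λ.1) (λ.0 0 (λ.1)) (λ.λ.λ.λ.1)

Working:
  start: (λ.(λ.0 1) (0 0) (λ.0 0 (λ.1)) (λ.1)) (λ.λ.λ.1)
  →1  (λ.0 (λ.λ.λ.1)) ((λ.λ.λ.1) (λ.λ.λ.1)) (λ.0 0 (λ.1)) (λ.λ.λ.λ.1)
  →2  (λ.λ.λ.1) (λ.λ.λ.1) (λ.λ.λ.1) (λ.0 0 (λ.1)) (λ.λ.λ.λ.1)
  →3  (λ.λ.1) (λ.λ.λ.1) (λ.0 0 (λ.1)) (λ.λ.λ.λ.1)
  →4  (λ.λ.λ.λ.1) (λ.0 0 (λ.1)) (λ.λ.λ.λ.1)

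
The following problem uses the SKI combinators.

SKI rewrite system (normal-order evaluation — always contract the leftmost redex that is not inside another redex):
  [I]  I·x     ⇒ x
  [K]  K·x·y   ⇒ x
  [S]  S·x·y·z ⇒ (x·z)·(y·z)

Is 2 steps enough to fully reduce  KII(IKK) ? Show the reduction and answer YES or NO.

Answer: NO — after 2 steps the term is IKK, not yet normal

Working:
  start: KII(IKK)
  →1  I(IKK)
  →2  IKK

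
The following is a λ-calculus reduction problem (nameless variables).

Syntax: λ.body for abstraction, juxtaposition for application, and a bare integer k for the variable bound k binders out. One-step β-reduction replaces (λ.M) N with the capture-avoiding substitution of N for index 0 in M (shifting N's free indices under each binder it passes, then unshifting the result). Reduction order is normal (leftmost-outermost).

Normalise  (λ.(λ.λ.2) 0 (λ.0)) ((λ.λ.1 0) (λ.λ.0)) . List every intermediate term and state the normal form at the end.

  start: (λ.(λ.λ.2) 0 (λ.0)) ((λ.λ.1 0) (λ.λ.0))
  [1] (λ.λ.(λ.λ.1 0) (λ.λ.0)) ((λ.λ.1 0) (λ.λ.0)) (λ.0)
  [2] (λ.(λ.λ.1 0) (λ.λ.0)) (λ.0)
  [3] (λ.λ.1 0) (λ.λ.0)
  [4] λ.(λ.λ.0) 0
  [5] λ.λ.0

Answer: normal form = λ.λ.0  (in 5 steps)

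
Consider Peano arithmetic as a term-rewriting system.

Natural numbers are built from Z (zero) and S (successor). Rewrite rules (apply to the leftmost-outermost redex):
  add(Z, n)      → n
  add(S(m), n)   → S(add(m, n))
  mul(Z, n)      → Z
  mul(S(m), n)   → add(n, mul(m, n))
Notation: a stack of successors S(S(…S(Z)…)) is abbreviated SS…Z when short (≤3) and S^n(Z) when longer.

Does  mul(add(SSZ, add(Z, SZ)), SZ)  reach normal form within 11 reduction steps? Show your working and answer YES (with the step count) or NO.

  start: mul(add(SSZ, add(Z, SZ)), SZ)
  [1] mul(S(add(SZ, add(Z, SZ))), SZ)
  [2] add(SZ, mul(add(SZ, add(Z, SZ)), SZ))
  [3] S(add(Z, mul(add(SZ, add(Z, SZ)), SZ)))
  [4] S(mul(add(SZ, add(Z, SZ)), SZ))
  [5] S(mul(S(add(Z, add(Z, SZ))), SZ))
  [6] S(add(SZ, mul(add(Z, add(Z, SZ)), SZ)))
  [7] S(S(add(Z, mul(add(Z, add(Z, SZ)), SZ))))
  [8] S(S(mul(add(Z, add(Z, SZ)), SZ)))
  [9] S(S(mul(add(Z, SZ), SZ)))
  [10] S(S(mul(SZ, SZ)))
  [11] S(S(add(SZ, mul(Z, SZ))))

Answer: NO — after 11 steps the term is S(S(add(SZ, mul(Z, SZ)))), not yet normal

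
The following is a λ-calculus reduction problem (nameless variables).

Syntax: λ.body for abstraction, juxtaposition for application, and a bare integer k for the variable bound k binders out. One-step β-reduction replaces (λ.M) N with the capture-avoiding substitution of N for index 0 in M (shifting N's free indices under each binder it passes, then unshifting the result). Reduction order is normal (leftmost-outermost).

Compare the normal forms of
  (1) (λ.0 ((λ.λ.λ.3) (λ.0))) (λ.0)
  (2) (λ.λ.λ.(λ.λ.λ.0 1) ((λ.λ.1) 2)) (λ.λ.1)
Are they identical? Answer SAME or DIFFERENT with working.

Term A:
  start: (λ.0 ((λ.λ.λ.3) (λ.0))) (λ.0)
  →1  (λ.0) ((λ.λ.λ.λ.0) (λ.0))
  →2  (λ.λ.λ.λ.0) (λ.0)
  →3  λ.λ.λ.0

Term B:
  start: (λ.λ.λ.(λ.λ.λ.0 1) ((λ.λ.1) 2)) (λ.λ.1)
  →1  λ.λ.(λ.λ.λ.0 1) ((λ.λ.1) (λ.λ.1))
  →2  λ.λ.λ.λ.0 1

Answer: DIFFERENT — A ⇓ λ.λ.λ.0, B ⇓ λ.λ.λ.λ.0 1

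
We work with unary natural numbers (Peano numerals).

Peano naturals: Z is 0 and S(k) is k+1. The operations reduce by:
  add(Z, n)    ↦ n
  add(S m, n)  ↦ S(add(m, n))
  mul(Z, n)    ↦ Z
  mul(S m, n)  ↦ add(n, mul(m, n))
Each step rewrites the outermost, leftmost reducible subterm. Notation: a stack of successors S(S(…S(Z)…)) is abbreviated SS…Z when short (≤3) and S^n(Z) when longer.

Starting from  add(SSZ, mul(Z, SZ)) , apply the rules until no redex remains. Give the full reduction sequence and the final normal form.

Answer: normal form = SSZ  (in 4 steps)

Working:
  start: add(SSZ, mul(Z, SZ))
  [1] S(add(SZ, mul(Z, SZ)))
  [2] S(S(add(Z, mul(Z, SZ))))
  [3] S(S(mul(Z, SZ)))
  [4] SSZ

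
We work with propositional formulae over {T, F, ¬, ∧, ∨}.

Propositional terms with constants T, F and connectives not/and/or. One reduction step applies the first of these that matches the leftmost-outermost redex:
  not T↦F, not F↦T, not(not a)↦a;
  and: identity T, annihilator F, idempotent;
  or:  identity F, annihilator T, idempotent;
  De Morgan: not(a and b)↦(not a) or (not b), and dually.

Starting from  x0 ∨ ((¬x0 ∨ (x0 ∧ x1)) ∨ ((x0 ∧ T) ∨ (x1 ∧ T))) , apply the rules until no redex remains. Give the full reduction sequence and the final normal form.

  start: x0 ∨ ((¬x0 ∨ (x0 ∧ x1)) ∨ ((x0 ∧ T) ∨ (x1 ∧ T)))
  →1  x0 ∨ ((¬x0 ∨ (x0 ∧ x1)) ∨ (x0 ∨ (x1 ∧ T)))
  →2  x0 ∨ ((¬x0 ∨ (x0 ∧ x1)) ∨ (x0 ∨ x1))

Answer: normal form = x0 ∨ ((¬x0 ∨ (x0 ∧ x1)) ∨ (x0 ∨ x1))  (in 2 steps)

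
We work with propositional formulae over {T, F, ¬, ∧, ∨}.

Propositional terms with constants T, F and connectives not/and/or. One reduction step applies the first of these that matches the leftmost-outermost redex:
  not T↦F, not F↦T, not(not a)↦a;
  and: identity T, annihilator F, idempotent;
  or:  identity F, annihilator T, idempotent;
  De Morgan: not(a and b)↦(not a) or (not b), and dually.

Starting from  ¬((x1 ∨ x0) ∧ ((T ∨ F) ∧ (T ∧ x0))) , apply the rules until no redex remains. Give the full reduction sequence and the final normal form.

Answer: normal form = (¬x1 ∧ ¬x0) ∨ ¬x0  (in 10 steps)

Derivation:
  start: ¬((x1 ∨ x0) ∧ ((T ∨ F) ∧ (T ∧ x0)))
  step 1: ¬(x1 ∨ x0) ∨ ¬((T ∨ F) ∧ (T ∧ x0))
  step 2: (¬x1 ∧ ¬x0) ∨ ¬((T ∨ F) ∧ (T ∧ x0))
  step 3: (¬x1 ∧ ¬x0) ∨ (¬(T ∨ F) ∨ ¬(T ∧ x0))
  step 4: (¬x1 ∧ ¬x0) ∨ ((¬T ∧ ¬F) ∨ ¬(T ∧ x0))
  step 5: (¬x1 ∧ ¬x0) ∨ ((F ∧ ¬F) ∨ ¬(T ∧ x0))
  step 6: (¬x1 ∧ ¬x0) ∨ (F ∨ ¬(T ∧ x0))
  step 7: (¬x1 ∧ ¬x0) ∨ ¬(T ∧ x0)
  step 8: (¬x1 ∧ ¬x0) ∨ (¬T ∨ ¬x0)
  step 9: (¬x1 ∧ ¬x0) ∨ (F ∨ ¬x0)
  step 10: (¬x1 ∧ ¬x0) ∨ ¬x0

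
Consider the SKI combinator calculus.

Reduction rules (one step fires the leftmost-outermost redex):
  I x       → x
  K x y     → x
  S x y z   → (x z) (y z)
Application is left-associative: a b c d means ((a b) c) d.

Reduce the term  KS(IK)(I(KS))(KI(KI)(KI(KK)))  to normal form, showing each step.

Answer: normal form = S(KS)I  (in 5 steps)

Derivation:
  start: KS(IK)(I(KS))(KI(KI)(KI(KK)))
  [1] S(I(KS))(KI(KI)(KI(KK)))
  [2] S(KS)(KI(KI)(KI(KK)))
  [3] S(KS)(I(KI(KK)))
  [4] S(KS)(KI(KK))
  [5] S(KS)I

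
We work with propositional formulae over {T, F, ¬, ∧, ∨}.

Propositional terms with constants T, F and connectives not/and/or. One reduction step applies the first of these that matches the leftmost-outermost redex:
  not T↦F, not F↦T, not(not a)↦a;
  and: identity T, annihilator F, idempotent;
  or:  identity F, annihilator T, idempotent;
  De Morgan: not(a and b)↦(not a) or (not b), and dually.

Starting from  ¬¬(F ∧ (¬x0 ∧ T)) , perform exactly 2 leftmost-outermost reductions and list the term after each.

  start: ¬¬(F ∧ (¬x0 ∧ T))
  [1] F ∧ (¬x0 ∧ T)
  [2] F

Answer: after 2 steps: F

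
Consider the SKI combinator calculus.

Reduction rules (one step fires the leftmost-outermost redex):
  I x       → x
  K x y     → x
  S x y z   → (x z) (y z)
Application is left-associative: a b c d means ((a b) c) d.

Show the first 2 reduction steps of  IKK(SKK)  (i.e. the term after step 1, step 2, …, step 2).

Answer: after 2 steps: K

Derivation:
  start: IKK(SKK)
  step 1: KK(SKK)
  step 2: K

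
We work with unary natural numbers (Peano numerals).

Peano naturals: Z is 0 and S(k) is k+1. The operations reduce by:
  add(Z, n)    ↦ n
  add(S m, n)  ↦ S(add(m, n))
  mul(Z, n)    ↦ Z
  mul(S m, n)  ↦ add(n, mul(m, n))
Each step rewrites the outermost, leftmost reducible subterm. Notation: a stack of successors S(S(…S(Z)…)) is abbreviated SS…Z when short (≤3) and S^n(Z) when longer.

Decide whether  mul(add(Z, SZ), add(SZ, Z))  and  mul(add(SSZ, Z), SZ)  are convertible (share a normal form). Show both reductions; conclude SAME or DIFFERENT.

Answer: DIFFERENT — A ⇓ SZ, B ⇓ SSZ

Reduction:
Term A:
  start: mul(add(Z, SZ), add(SZ, Z))
  step 1: mul(SZ, add(SZ, Z))
  step 2: add(add(SZ, Z), mul(Z, add(SZ, Z)))
  step 3: add(S(add(Z, Z)), mul(Z, add(SZ, Z)))
  step 4: S(add(add(Z, Z), mul(Z, add(SZ, Z))))
  step 5: S(add(Z, mul(Z, add(SZ, Z))))
  step 6: S(mul(Z, add(SZ, Z)))
  step 7: SZ

Term B:
  start: mul(add(SSZ, Z), SZ)
  step 1: mul(S(add(SZ, Z)), SZ)
  step 2: add(SZ, mul(add(SZ, Z), SZ))
  step 3: S(add(Z, mul(add(SZ, Z), SZ)))
  step 4: S(mul(add(SZ, Z), SZ))
  step 5: S(mul(S(add(Z, Z)), SZ))
  step 6: S(add(SZ, mul(add(Z, Z), SZ)))
  step 7: S(S(add(Z, mul(add(Z, Z), SZ))))
  step 8: S(S(mul(add(Z, Z), SZ)))
  step 9: S(S(mul(Z, SZ)))
  step 10: SSZ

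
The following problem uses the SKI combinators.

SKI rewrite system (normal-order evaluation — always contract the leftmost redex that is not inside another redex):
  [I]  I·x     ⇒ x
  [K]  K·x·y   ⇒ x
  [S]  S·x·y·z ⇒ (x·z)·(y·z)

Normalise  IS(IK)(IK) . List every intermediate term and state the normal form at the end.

Answer: normal form = SKK  (in 3 steps)

Derivation:
  start: IS(IK)(IK)
  →1  S(IK)(IK)
  →2  SK(IK)
  →3  SKK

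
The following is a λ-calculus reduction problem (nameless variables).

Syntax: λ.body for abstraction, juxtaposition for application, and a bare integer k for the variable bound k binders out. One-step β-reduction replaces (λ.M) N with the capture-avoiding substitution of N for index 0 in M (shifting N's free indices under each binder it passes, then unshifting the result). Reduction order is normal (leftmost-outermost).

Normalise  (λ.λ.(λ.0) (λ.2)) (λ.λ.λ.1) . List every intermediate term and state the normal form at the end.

Answer: normal form = λ.λ.λ.λ.λ.1  (in 2 steps)

Derivation:
  start: (λ.λ.(λ.0) (λ.2)) (λ.λ.λ.1)
  step 1: λ.(λ.0) (λ.λ.λ.λ.1)
  step 2: λ.λ.λ.λ.λ.1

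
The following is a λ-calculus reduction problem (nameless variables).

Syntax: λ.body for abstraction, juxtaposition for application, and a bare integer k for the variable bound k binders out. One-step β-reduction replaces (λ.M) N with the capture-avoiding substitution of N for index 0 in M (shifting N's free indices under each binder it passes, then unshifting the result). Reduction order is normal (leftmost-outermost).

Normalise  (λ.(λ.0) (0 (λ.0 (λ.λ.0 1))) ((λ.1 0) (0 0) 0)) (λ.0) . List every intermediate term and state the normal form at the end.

  start: (λ.(λ.0) (0 (λ.0 (λ.λ.0 1))) ((λ.1 0) (0 0) 0)) (λ.0)
  [1] (λ.0) ((λ.0) (λ.0 (λ.λ.0 1))) ((λ.(λ.0) 0) ((λ.0) (λ.0)) (λ.0))
  [2] (λ.0) (λ.0 (λ.λ.0 1)) ((λ.(λ.0) 0) ((λ.0) (λ.0)) (λ.0))
  [3] (λ.0 (λ.λ.0 1)) ((λ.(λ.0) 0) ((λ.0) (λ.0)) (λ.0))
  [4] (λ.(λ.0) 0) ((λ.0) (λ.0)) (λ.0) (λ.λ.0 1)
  [5] (λ.0) ((λ.0) (λ.0)) (λ.0) (λ.λ.0 1)
  [6] (λ.0) (λ.0) (λ.0) (λ.λ.0 1)
  [7] (λ.0) (λ.0) (λ.λ.0 1)
  [8] (λ.0) (λ.λ.0 1)
  [9] λ.λ.0 1

Answer: normal form = λ.λ.0 1  (in 9 steps)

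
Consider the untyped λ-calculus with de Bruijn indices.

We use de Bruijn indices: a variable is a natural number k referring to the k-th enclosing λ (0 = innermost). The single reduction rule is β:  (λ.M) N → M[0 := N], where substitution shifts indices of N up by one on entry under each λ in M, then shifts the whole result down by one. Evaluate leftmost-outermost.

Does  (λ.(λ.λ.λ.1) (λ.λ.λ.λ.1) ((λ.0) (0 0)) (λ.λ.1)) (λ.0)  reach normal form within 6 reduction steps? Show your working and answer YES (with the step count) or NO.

  start: (λ.(λ.λ.λ.1) (λ.λ.λ.λ.1) ((λ.0) (0 0)) (λ.λ.1)) (λ.0)
  step 1: (λ.λ.λ.1) (λ.λ.λ.λ.1) ((λ.0) ((λ.0) (λ.0))) (λ.λ.1)
  step 2: (λ.λ.1) ((λ.0) ((λ.0) (λ.0))) (λ.λ.1)
  step 3: (λ.(λ.0) ((λ.0) (λ.0))) (λ.λ.1)
  step 4: (λ.0) ((λ.0) (λ.0))
  step 5: (λ.0) (λ.0)
  step 6: λ.0

Answer: YES — reaches normal form λ.0 in 6 ≤ 6 steps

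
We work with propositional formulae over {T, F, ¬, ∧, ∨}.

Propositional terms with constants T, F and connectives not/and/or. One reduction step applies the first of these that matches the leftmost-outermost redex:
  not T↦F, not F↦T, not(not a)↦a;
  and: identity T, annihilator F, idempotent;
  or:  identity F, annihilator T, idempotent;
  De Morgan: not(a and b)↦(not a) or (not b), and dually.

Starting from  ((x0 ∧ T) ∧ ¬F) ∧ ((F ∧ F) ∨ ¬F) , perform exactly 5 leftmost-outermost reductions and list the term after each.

  start: ((x0 ∧ T) ∧ ¬F) ∧ ((F ∧ F) ∨ ¬F)
  step 1: (x0 ∧ ¬F) ∧ ((F ∧ F) ∨ ¬F)
  step 2: (x0 ∧ T) ∧ ((F ∧ F) ∨ ¬F)
  step 3: x0 ∧ ((F ∧ F) ∨ ¬F)
  step 4: x0 ∧ (F ∨ ¬F)
  step 5: x0 ∧ ¬F

Answer: after 5 steps: x0 ∧ ¬F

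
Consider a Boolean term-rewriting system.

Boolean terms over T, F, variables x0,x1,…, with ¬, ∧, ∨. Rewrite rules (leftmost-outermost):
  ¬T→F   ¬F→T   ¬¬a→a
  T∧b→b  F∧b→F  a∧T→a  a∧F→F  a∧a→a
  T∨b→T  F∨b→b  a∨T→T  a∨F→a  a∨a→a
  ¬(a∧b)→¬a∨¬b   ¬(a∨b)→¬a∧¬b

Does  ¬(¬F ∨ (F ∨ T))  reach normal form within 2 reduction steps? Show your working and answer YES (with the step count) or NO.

  start: ¬(¬F ∨ (F ∨ T))
  step 1: ¬¬F ∧ ¬(F ∨ T)
  step 2: F ∧ ¬(F ∨ T)

Answer: NO — after 2 steps the term is F ∧ ¬(F ∨ T), not yet normal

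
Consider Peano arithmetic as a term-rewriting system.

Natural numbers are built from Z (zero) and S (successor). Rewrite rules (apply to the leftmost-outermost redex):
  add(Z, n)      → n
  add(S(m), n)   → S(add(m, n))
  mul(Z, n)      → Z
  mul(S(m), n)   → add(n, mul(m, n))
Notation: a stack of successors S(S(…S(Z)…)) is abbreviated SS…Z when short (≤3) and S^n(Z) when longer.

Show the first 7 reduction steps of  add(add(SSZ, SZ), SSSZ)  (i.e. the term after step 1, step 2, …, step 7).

  start: add(add(SSZ, SZ), SSSZ)
  [1] add(S(add(SZ, SZ)), SSSZ)
  [2] S(add(add(SZ, SZ), SSSZ))
  [3] S(add(S(add(Z, SZ)), SSSZ))
  [4] S(S(add(add(Z, SZ), SSSZ)))
  [5] S(S(add(SZ, SSSZ)))
  [6] S(S(S(add(Z, SSSZ))))
  [7] S^6(Z)

Answer: after 7 steps: S^6(Z)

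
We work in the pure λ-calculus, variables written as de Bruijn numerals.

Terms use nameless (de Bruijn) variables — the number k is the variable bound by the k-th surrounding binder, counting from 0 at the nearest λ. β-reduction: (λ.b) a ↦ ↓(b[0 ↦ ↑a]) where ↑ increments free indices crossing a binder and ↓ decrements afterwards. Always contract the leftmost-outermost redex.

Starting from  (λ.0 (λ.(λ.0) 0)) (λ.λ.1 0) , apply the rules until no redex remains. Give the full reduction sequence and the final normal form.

  start: (λ.0 (λ.(λ.0) 0)) (λ.λ.1 0)
  step 1: (λ.λ.1 0) (λ.(λ.0) 0)
  step 2: λ.(λ.(λ.0) 0) 0
  step 3: λ.(λ.0) 0
  step 4: λ.0

Answer: normal form = λ.0  (in 4 steps)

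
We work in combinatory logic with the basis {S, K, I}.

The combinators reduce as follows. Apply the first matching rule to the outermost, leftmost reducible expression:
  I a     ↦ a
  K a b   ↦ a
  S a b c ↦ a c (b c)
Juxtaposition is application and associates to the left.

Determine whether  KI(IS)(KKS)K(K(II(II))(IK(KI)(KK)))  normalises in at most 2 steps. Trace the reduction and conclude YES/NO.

Answer: NO — after 2 steps the term is KKSK(K(II(II))(IK(KI)(KK))), not yet normal

Reduction:
  start: KI(IS)(KKS)K(K(II(II))(IK(KI)(KK)))
  step 1: I(KKS)K(K(II(II))(IK(KI)(KK)))
  step 2: KKSK(K(II(II))(IK(KI)(KK)))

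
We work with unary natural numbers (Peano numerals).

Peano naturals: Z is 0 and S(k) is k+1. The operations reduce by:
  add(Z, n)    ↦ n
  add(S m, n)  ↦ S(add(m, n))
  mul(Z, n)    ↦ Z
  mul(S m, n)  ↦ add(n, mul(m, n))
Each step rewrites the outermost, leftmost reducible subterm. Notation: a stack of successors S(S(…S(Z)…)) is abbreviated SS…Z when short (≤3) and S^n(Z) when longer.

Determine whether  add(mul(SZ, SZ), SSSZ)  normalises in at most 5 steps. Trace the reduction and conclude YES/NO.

Answer: NO — after 5 steps the term is S(add(Z, SSSZ)), not yet normal

Reduction:
  start: add(mul(SZ, SZ), SSSZ)
  [1] add(add(SZ, mul(Z, SZ)), SSSZ)
  [2] add(S(add(Z, mul(Z, SZ))), SSSZ)
  [3] S(add(add(Z, mul(Z, SZ)), SSSZ))
  [4] S(add(mul(Z, SZ), SSSZ))
  [5] S(add(Z, SSSZ))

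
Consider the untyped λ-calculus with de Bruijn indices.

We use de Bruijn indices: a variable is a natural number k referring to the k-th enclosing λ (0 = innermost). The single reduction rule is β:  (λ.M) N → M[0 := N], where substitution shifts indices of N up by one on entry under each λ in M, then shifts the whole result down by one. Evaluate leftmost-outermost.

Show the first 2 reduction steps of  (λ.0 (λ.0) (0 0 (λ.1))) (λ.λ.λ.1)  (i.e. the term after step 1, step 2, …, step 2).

Answer: after 2 steps: (λ.λ.1) ((λ.λ.λ.1) (λ.λ.λ.1) (λ.λ.λ.λ.1))

Reduction:
  start: (λ.0 (λ.0) (0 0 (λ.1))) (λ.λ.λ.1)
  →1  (λ.λ.λ.1) (λ.0) ((λ.λ.λ.1) (λ.λ.λ.1) (λ.λ.λ.λ.1))
  →2  (λ.λ.1) ((λ.λ.λ.1) (λ.λ.λ.1) (λ.λ.λ.λ.1))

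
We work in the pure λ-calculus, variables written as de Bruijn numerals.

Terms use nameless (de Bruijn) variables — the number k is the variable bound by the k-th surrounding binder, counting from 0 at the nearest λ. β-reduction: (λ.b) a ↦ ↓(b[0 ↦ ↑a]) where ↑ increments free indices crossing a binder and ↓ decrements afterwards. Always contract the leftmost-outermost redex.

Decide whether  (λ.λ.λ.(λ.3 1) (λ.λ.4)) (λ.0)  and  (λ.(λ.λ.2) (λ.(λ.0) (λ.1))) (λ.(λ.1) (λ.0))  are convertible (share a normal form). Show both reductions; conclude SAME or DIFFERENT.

Term A:
  start: (λ.λ.λ.(λ.3 1) (λ.λ.4)) (λ.0)
  [1] λ.λ.(λ.(λ.0) 1) (λ.λ.λ.0)
  [2] λ.λ.(λ.0) 0
  [3] λ.λ.0

Term B:
  start: (λ.(λ.λ.2) (λ.(λ.0) (λ.1))) (λ.(λ.1) (λ.0))
  [1] (λ.λ.λ.(λ.1) (λ.0)) (λ.(λ.0) (λ.1))
  [2] λ.λ.(λ.1) (λ.0)
  [3] λ.λ.0

Answer: SAME — A ⇓ λ.λ.0, B ⇓ λ.λ.0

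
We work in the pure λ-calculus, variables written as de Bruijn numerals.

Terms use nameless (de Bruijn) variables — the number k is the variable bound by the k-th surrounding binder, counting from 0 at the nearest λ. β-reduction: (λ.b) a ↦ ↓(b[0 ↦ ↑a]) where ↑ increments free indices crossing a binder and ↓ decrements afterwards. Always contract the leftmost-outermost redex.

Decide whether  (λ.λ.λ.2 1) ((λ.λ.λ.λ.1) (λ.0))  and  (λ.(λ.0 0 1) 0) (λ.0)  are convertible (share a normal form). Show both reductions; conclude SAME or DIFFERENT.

Answer: DIFFERENT — A ⇓ λ.λ.λ.λ.1, B ⇓ λ.0

Working:
Term A:
  start: (λ.λ.λ.2 1) ((λ.λ.λ.λ.1) (λ.0))
  step 1: λ.λ.(λ.λ.λ.λ.1) (λ.0) 1
  step 2: λ.λ.(λ.λ.λ.1) 1
  step 3: λ.λ.λ.λ.1

Term B:
  start: (λ.(λ.0 0 1) 0) (λ.0)
  step 1: (λ.0 0 (λ.0)) (λ.0)
  step 2: (λ.0) (λ.0) (λ.0)
  step 3: (λ.0) (λ.0)
  step 4: λ.0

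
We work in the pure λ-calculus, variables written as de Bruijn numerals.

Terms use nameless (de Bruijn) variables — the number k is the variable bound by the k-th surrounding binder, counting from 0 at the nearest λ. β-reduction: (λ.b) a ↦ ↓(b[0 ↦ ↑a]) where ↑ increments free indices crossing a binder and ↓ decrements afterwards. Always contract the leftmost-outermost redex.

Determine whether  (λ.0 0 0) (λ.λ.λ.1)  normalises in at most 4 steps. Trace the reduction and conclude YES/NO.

Answer: YES — reaches normal form λ.λ.λ.λ.1 in 3 ≤ 4 steps

Derivation:
  start: (λ.0 0 0) (λ.λ.λ.1)
  [1] (λ.λ.λ.1) (λ.λ.λ.1) (λ.λ.λ.1)
  [2] (λ.λ.1) (λ.λ.λ.1)
  [3] λ.λ.λ.λ.1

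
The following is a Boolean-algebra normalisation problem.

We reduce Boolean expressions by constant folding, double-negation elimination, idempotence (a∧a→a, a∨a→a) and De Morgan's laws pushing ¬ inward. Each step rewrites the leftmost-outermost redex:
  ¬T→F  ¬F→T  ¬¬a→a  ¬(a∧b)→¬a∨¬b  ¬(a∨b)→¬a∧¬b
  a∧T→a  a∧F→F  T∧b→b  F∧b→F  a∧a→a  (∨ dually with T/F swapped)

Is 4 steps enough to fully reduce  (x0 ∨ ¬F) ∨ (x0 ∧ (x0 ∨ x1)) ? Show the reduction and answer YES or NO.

Answer: YES — reaches normal form T in 3 ≤ 4 steps

Reduction:
  start: (x0 ∨ ¬F) ∨ (x0 ∧ (x0 ∨ x1))
  [1] (x0 ∨ T) ∨ (x0 ∧ (x0 ∨ x1))
  [2] T ∨ (x0 ∧ (x0 ∨ x1))
  [3] T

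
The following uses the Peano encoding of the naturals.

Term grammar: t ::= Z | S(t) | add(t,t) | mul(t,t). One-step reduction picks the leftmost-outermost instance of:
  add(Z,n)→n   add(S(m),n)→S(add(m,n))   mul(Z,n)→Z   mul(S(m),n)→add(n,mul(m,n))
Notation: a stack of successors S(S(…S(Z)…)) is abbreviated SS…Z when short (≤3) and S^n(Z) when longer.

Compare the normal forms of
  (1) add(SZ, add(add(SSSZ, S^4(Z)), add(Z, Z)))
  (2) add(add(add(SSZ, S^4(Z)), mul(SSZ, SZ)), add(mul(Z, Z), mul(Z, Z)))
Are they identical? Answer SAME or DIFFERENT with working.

Term A:
  start: add(SZ, add(add(SSSZ, S^4(Z)), add(Z, Z)))
  [1] S(add(Z, add(add(SSSZ, S^4(Z)), add(Z, Z))))
  [2] S(add(add(SSSZ, S^4(Z)), add(Z, Z)))
  [3] S(add(S(add(SSZ, S^4(Z))), add(Z, Z)))
  [4] S(S(add(add(SSZ, S^4(Z)), add(Z, Z))))
  [5] S(S(add(S(add(SZ, S^4(Z))), add(Z, Z))))
  [6] S(S(S(add(add(SZ, S^4(Z)), add(Z, Z)))))
  [7] S(S(S(add(S(add(Z, S^4(Z))), add(Z, Z)))))
  [8] S(S(S(S(add(add(Z, S^4(Z)), add(Z, Z))))))
  [9] S(S(S(S(add(S^4(Z), add(Z, Z))))))
  [10] S(S(S(S(S(add(SSSZ, add(Z, Z)))))))
  [11] S(S(S(S(S(S(add(SSZ, add(Z, Z))))))))
  [12] S(S(S(S(S(S(S(add(SZ, add(Z, Z)))))))))
  [13] S(S(S(S(S(S(S(S(add(Z, add(Z, Z))))))))))
  [14] S(S(S(S(S(S(S(S(add(Z, Z)))))))))
  [15] S^8(Z)

Term B:
  start: add(add(add(SSZ, S^4(Z)), mul(SSZ, SZ)), add(mul(Z, Z), mul(Z, Z)))
  [1] add(add(S(add(SZ, S^4(Z))), mul(SSZ, SZ)), add(mul(Z, Z), mul(Z, Z)))
  [2] add(S(add(add(SZ, S^4(Z)), mul(SSZ, SZ))), add(mul(Z, Z), mul(Z, Z)))
  [3] S(add(add(add(SZ, S^4(Z)), mul(SSZ, SZ)), add(mul(Z, Z), mul(Z, Z))))
  [4] S(add(add(S(add(Z, S^4(Z))), mul(SSZ, SZ)), add(mul(Z, Z), mul(Z, Z))))
  [5] S(add(S(add(add(Z, S^4(Z)), mul(SSZ, SZ))), add(mul(Z, Z), mul(Z, Z))))
  [6] S(S(add(add(add(Z, S^4(Z)), mul(SSZ, SZ)), add(mul(Z, Z), mul(Z, Z)))))
  [7] S(S(add(add(S^4(Z), mul(SSZ, SZ)), add(mul(Z, Z), mul(Z, Z)))))
  [8] S(S(add(S(add(SSSZ, mul(SSZ, SZ))), add(mul(Z, Z), mul(Z, Z)))))
  [9] S(S(S(add(add(SSSZ, mul(SSZ, SZ)), add(mul(Z, Z), mul(Z, Z))))))
  [10] S(S(S(add(S(add(SSZ, mul(SSZ, SZ))), add(mul(Z, Z), mul(Z, Z))))))
  [11] S(S(S(S(add(add(SSZ, mul(SSZ, SZ)), add(mul(Z, Z), mul(Z, Z)))))))
  [12] S(S(S(S(add(S(add(SZ, mul(SSZ, SZ))), add(mul(Z, Z), mul(Z, Z)))))))
  [13] S(S(S(S(S(add(add(SZ, mul(SSZ, SZ)), add(mul(Z, Z), mul(Z, Z))))))))
  [14] S(S(S(S(S(add(S(add(Z, mul(SSZ, SZ))), add(mul(Z, Z), mul(Z, Z))))))))
  [15] S(S(S(S(S(S(add(add(Z, mul(SSZ, SZ)), add(mul(Z, Z), mul(Z, Z)))))))))
  [16] S(S(S(S(S(S(add(mul(SSZ, SZ), add(mul(Z, Z), mul(Z, Z)))))))))
  [17] S(S(S(S(S(S(add(add(SZ, mul(SZ, SZ)), add(mul(Z, Z), mul(Z, Z)))))))))
  [18] S(S(S(S(S(S(add(S(add(Z, mul(SZ, SZ))), add(mul(Z, Z), mul(Z, Z)))))))))
  [19] S(S(S(S(S(S(S(add(add(Z, mul(SZ, SZ)), add(mul(Z, Z), mul(Z, Z))))))))))
  [20] S(S(S(S(S(S(S(add(mul(SZ, SZ), add(mul(Z, Z), mul(Z, Z))))))))))
  [21] S(S(S(S(S(S(S(add(add(SZ, mul(Z, SZ)), add(mul(Z, Z), mul(Z, Z))))))))))
  [22] S(S(S(S(S(S(S(add(S(add(Z, mul(Z, SZ))), add(mul(Z, Z), mul(Z, Z))))))))))
  [23] S(S(S(S(S(S(S(S(add(add(Z, mul(Z, SZ)), add(mul(Z, Z), mul(Z, Z)))))))))))
  [24] S(S(S(S(S(S(S(S(add(mul(Z, SZ), add(mul(Z, Z), mul(Z, Z)))))))))))
  [25] S(S(S(S(S(S(S(S(add(Z, add(mul(Z, Z), mul(Z, Z)))))))))))
  [26] S(S(S(S(S(S(S(S(add(mul(Z, Z), mul(Z, Z))))))))))
  [27] S(S(S(S(S(S(S(S(add(Z, mul(Z, Z))))))))))
  [28] S(S(S(S(S(S(S(S(mul(Z, Z)))))))))
  [29] S^8(Z)

Answer: SAME — A ⇓ S^8(Z), B ⇓ S^8(Z)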